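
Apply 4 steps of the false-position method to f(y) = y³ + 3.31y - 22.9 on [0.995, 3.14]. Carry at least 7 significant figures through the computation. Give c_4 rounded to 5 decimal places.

2.45036

f(0.995000) = -18.621475, f(3.140000) = 18.452544
step 1: c = 2.072387, f(c) = -7.139937 < 0 → new bracket [2.072387, 3.140000]
step 2: c = 2.370236, f(c) = -1.738493 < 0 → new bracket [2.370236, 3.140000]
step 3: c = 2.436514, f(c) = -0.370525 < 0 → new bracket [2.436514, 3.140000]
step 4: c = 2.450362, f(c) = -0.076657 < 0 → new bracket [2.450362, 3.140000]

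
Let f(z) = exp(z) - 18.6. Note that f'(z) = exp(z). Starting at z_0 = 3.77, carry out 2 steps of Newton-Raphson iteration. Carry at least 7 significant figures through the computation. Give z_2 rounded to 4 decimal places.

z_0 = 3.770000: f = 24.780065, f' = 43.380065 → z_1 = 3.770000 - (24.780065)/(43.380065) = 3.198768
z_1 = 3.198768: f = 5.902334, f' = 24.502334 → z_2 = 3.198768 - (5.902334)/(24.502334) = 2.957880

2.9579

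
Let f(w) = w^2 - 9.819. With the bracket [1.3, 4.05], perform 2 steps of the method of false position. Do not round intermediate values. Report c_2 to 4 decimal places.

3.0916

False-position update: c = (a·f(b) − b·f(a))/(f(b) − f(a)); replace the endpoint whose sign matches f(c).
f(1.300000) = -8.129000, f(4.050000) = 6.583500
step 1: c = 2.819439, f(c) = -1.869762 < 0 → new bracket [2.819439, 4.050000]
step 2: c = 3.091625, f(c) = -0.260856 < 0 → new bracket [3.091625, 4.050000]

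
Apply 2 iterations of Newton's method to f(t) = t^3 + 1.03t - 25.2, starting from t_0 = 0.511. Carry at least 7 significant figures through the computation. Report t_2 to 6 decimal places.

9.388910

f'(t) = 3t^2 + 1.03
t_0 = 0.511000: f = -24.540237, f' = 1.813363 → t_1 = 0.511000 - (-24.540237)/(1.813363) = 14.043998
t_1 = 14.043998: f = 2759.217308, f' = 592.731608 → t_2 = 14.043998 - (2759.217308)/(592.731608) = 9.388910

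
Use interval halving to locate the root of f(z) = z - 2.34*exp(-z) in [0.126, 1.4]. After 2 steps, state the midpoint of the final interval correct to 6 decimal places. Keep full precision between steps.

0.922250

f(0.126000) = -1.936979, f(1.400000) = 0.822963 (opposite signs)
step 1: m = 0.763000, f(m) = -0.328061 < 0 → root in [0.763000, 1.400000]
step 2: m = 1.081500, f(m) = 0.288038 > 0 → root in [0.763000, 1.081500]
Midpoint of [0.763000, 1.081500] = 0.922250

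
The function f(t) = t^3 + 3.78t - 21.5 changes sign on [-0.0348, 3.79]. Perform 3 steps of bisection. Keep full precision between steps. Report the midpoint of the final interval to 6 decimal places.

f(-0.034800) = -21.631586, f(3.790000) = 47.266139 (opposite signs)
step 1: m = 1.877600, f(m) = -7.783415 < 0 → root in [1.877600, 3.790000]
step 2: m = 2.833800, f(m) = 11.968375 > 0 → root in [1.877600, 2.833800]
step 3: m = 2.355700, f(m) = 0.477085 > 0 → root in [1.877600, 2.355700]
Midpoint of [1.877600, 2.355700] = 2.116650

2.116650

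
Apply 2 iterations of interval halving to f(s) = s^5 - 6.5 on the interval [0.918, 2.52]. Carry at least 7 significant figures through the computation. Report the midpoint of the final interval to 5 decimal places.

1.51875

f(0.918000) = -5.848051, f(2.520000) = 95.125502 (opposite signs)
step 1: m = 1.719000, f(m) = 8.509955 > 0 → root in [0.918000, 1.719000]
step 2: m = 1.318500, f(m) = -2.515254 < 0 → root in [1.318500, 1.719000]
Midpoint of [1.318500, 1.719000] = 1.518750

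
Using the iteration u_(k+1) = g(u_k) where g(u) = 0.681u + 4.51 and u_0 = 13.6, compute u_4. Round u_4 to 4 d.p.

14.0222

u_1 = g(13.600000) = 13.771600
u_2 = g(13.771600) = 13.888460
u_3 = g(13.888460) = 13.968041
u_4 = g(13.968041) = 14.022236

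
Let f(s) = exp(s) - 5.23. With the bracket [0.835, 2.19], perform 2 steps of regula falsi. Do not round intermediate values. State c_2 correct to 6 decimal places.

1.598701

f(0.835000) = -2.925186, f(2.190000) = 3.705213
step 1: c = 1.432796, f(c) = -1.039600 < 0 → new bracket [1.432796, 2.190000]
step 2: c = 1.598701, f(c) = -0.283396 < 0 → new bracket [1.598701, 2.190000]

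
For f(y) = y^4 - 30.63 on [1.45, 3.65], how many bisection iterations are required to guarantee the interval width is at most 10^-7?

Initial width b − a = 3.65 − 1.45 = 2.200000.
After n steps the width is (b−a)/2^n; need (b−a)/2^n ≤ 10^-7.
So n ≥ log₂(2.200000/10^-7) = log₂(22000000.0000) ≈ 24.3910.
Hence n = 25.

25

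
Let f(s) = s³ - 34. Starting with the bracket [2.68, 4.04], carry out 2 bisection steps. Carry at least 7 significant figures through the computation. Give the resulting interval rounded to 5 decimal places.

[3.02000, 3.36000]

f(2.680000) = -14.751168, f(4.040000) = 31.939264 (opposite signs)
step 1: m = 3.360000, f(m) = 3.933056 > 0 → root in [2.680000, 3.360000]
step 2: m = 3.020000, f(m) = -6.456392 < 0 → root in [3.020000, 3.360000]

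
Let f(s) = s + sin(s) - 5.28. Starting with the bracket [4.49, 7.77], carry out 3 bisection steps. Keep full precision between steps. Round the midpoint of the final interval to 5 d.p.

5.92500

f(4.490000) = -1.765373, f(7.770000) = 3.486476 (opposite signs)
step 1: m = 6.130000, f(m) = 0.697413 > 0 → root in [4.490000, 6.130000]
step 2: m = 5.310000, f(m) = -0.796682 < 0 → root in [5.310000, 6.130000]
step 3: m = 5.720000, f(m) = -0.093882 < 0 → root in [5.720000, 6.130000]
Midpoint of [5.720000, 6.130000] = 5.925000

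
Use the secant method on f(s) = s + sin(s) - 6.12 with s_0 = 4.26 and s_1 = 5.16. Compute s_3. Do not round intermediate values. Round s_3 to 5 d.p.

6.16861

Secant update: s_(k+1) = s_k − f(s_k)·(s_k − s_(k-1))/(f(s_k) − f(s_(k-1))).
f(s_0) = -2.759405, f(s_1) = -1.861484
s_2 = 5.160000 - (-1.861484)·(5.160000 - 4.260000)/(-1.861484 - (-2.759405)) = 7.025792; f(s_2) = 1.582003
s_3 = 7.025792 - (1.582003)·(7.025792 - 5.160000)/(1.582003 - (-1.861484)) = 6.168612; f(s_3) = -0.065711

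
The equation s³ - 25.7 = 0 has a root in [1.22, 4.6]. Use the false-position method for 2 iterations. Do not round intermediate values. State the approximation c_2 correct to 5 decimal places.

2.54883

f(1.220000) = -23.884152, f(4.600000) = 71.636000
step 1: c = 2.065146, f(c) = -16.892513 < 0 → new bracket [2.065146, 4.600000]
step 2: c = 2.548832, f(c) = -9.141395 < 0 → new bracket [2.548832, 4.600000]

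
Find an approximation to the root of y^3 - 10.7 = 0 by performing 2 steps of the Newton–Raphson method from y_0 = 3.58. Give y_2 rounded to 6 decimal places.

f'(y) = 3y^2
y_0 = 3.580000: f = 35.182712, f' = 38.449200 → y_1 = 3.580000 - (35.182712)/(38.449200) = 2.664956
y_1 = 2.664956: f = 8.226491, f' = 21.305971 → y_2 = 2.664956 - (8.226491)/(21.305971) = 2.278844

2.278844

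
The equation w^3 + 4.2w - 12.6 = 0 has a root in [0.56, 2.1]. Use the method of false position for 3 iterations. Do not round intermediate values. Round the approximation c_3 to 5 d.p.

f(0.560000) = -10.072384, f(2.100000) = 5.481000
step 1: c = 1.557305, f(c) = -2.282542 < 0 → new bracket [1.557305, 2.100000]
step 2: c = 1.716862, f(c) = -0.328535 < 0 → new bracket [1.716862, 2.100000]
step 3: c = 1.738529, f(c) = -0.043509 < 0 → new bracket [1.738529, 2.100000]

1.73853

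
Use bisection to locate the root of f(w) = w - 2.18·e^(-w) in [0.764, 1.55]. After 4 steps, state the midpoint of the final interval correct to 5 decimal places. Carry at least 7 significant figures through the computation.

0.88681

f(0.764000) = -0.251443, f(1.550000) = 1.087299 (opposite signs)
step 1: m = 1.157000, f(m) = 0.471547 > 0 → root in [0.764000, 1.157000]
step 2: m = 0.960500, f(m) = 0.126211 > 0 → root in [0.764000, 0.960500]
step 3: m = 0.862250, f(m) = -0.058170 < 0 → root in [0.862250, 0.960500]
step 4: m = 0.911375, f(m) = 0.035078 > 0 → root in [0.862250, 0.911375]
Midpoint of [0.862250, 0.911375] = 0.886813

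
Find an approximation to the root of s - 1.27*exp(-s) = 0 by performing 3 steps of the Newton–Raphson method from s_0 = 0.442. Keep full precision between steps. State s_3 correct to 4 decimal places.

f'(s) = 1 + 1.27*exp(-s)
s_0 = 0.442000: f = -0.374292, f' = 1.816292 → s_1 = 0.442000 - (-0.374292)/(1.816292) = 0.648075
s_1 = 0.648075: f = -0.016201, f' = 1.664276 → s_2 = 0.648075 - (-0.016201)/(1.664276) = 0.657809
s_2 = 0.657809: f = -0.000031, f' = 1.657841 → s_3 = 0.657809 - (-0.000031)/(1.657841) = 0.657828

0.6578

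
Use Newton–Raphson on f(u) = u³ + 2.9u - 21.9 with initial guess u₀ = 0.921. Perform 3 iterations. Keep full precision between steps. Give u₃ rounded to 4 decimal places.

2.5693

Newton update: u ← u − f(u)/f'(u).
f'(u) = 3u² + 2.9
u_0 = 0.921000: f = -18.447870, f' = 5.444723 → u_1 = 0.921000 - (-18.447870)/(5.444723) = 4.309211
u_1 = 4.309211: f = 70.615738, f' = 58.607897 → u_2 = 4.309211 - (70.615738)/(58.607897) = 3.104327
u_2 = 3.104327: f = 17.018457, f' = 31.810531 → u_3 = 3.104327 - (17.018457)/(31.810531) = 2.569332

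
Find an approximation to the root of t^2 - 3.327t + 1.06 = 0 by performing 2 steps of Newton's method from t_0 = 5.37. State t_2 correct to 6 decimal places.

f'(t) = 2t - 3.327
t_0 = 5.370000: f = 12.030910, f' = 7.413000 → t_1 = 5.370000 - (12.030910)/(7.413000) = 3.747052
t_1 = 3.747052: f = 2.633959, f' = 4.167105 → t_2 = 3.747052 - (2.633959)/(4.167105) = 3.114969

3.114969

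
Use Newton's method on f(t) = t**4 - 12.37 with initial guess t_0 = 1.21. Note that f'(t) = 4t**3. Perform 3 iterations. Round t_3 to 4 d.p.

t_0 = 1.210000: f = -10.226411, f' = 7.086244 → t_1 = 1.210000 - (-10.226411)/(7.086244) = 2.653136
t_1 = 2.653136: f = 37.179332, f' = 74.703052 → t_2 = 2.653136 - (37.179332)/(74.703052) = 2.155441
t_2 = 2.155441: f = 9.214614, f' = 40.056058 → t_3 = 2.155441 - (9.214614)/(40.056058) = 1.925398

1.9254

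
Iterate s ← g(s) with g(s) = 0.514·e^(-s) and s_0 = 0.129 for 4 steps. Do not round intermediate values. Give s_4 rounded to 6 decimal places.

s_1 = g(0.129000) = 0.451793
s_2 = g(0.451793) = 0.327154
s_3 = g(0.327154) = 0.370580
s_4 = g(0.370580) = 0.354832

0.354832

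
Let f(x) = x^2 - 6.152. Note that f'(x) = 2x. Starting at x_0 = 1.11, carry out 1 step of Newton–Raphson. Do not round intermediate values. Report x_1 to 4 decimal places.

3.3262

x_0 = 1.110000: f = -4.919900, f' = 2.220000 → x_1 = 1.110000 - (-4.919900)/(2.220000) = 3.326171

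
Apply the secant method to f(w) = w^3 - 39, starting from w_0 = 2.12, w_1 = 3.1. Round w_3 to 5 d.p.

f(w_0) = -29.471872, f(w_1) = -9.209000
w_2 = 3.100000 - (-9.209000)·(3.100000 - 2.120000)/(-9.209000 - (-29.471872)) = 3.545387; f(w_2) = 5.564696
w_3 = 3.545387 - (5.564696)·(3.545387 - 3.100000)/(5.564696 - (-9.209000)) = 3.377626; f(w_3) = -0.466820

3.37763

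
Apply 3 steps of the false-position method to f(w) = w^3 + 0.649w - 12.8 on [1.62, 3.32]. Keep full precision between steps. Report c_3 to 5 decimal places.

2.21522

f(1.620000) = -7.497092, f(3.320000) = 25.949048
step 1: c = 2.001062, f(c) = -3.488559 < 0 → new bracket [2.001062, 3.320000]
step 2: c = 2.157365, f(c) = -1.359006 < 0 → new bracket [2.157365, 3.320000]
step 3: c = 2.215225, f(c) = -0.491723 < 0 → new bracket [2.215225, 3.320000]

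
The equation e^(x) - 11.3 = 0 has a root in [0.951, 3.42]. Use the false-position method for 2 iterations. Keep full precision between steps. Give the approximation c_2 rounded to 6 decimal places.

f(0.951000) = -8.711703, f(3.420000) = 19.269415
step 1: c = 1.719704, f(c) = -5.717125 < 0 → new bracket [1.719704, 3.420000]
step 2: c = 2.108746, f(c) = -3.062099 < 0 → new bracket [2.108746, 3.420000]

2.108746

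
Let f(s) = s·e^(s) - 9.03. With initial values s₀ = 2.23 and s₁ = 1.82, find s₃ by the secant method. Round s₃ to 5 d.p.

f(s_0) = 11.708701, f(s_1) = 2.202782
s_2 = 1.820000 - (2.202782)·(1.820000 - 2.230000)/(2.202782 - (11.708701)) = 1.724992; f(s_2) = 0.651473
s_3 = 1.724992 - (0.651473)·(1.724992 - 1.820000)/(0.651473 - (2.202782)) = 1.685093; f(s_3) = 0.057627

1.68509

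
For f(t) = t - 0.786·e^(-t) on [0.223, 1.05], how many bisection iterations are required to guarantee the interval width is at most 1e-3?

10

Initial width b − a = 1.05 − 0.223 = 0.827000.
After n steps the width is (b−a)/2^n; need (b−a)/2^n ≤ 1e-3.
So n ≥ log₂(0.827000/1e-3) = log₂(827.0000) ≈ 9.6917.
Hence n = 10.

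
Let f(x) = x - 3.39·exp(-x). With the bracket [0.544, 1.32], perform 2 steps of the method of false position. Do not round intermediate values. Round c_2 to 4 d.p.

1.1183

f(0.544000) = -1.423630, f(1.320000) = 0.414411
step 1: c = 1.145040, f(c) = 0.066305 > 0 → new bracket [0.544000, 1.145040]
step 2: c = 1.118293, f(c) = 0.010315 > 0 → new bracket [0.544000, 1.118293]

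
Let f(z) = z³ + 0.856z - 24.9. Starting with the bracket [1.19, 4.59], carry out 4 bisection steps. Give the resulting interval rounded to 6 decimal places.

[2.677500, 2.890000]

f(1.190000) = -22.196201, f(4.590000) = 75.731619 (opposite signs)
step 1: m = 2.890000, f(m) = 1.711409 > 0 → root in [1.190000, 2.890000]
step 2: m = 2.040000, f(m) = -14.664096 < 0 → root in [2.040000, 2.890000]
step 3: m = 2.465000, f(m) = -7.812065 < 0 → root in [2.465000, 2.890000]
step 4: m = 2.677500, f(m) = -3.413046 < 0 → root in [2.677500, 2.890000]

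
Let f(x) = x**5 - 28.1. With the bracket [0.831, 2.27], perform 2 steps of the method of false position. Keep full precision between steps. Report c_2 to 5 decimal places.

f(0.831000) = -27.703717, f(2.270000) = 32.173899
step 1: c = 1.496786, f(c) = -20.587269 < 0 → new bracket [1.496786, 2.270000]
step 2: c = 1.798492, f(c) = -9.283352 < 0 → new bracket [1.798492, 2.270000]

1.79849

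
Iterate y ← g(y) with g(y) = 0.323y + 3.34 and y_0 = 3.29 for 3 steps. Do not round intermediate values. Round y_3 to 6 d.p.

y_1 = g(3.290000) = 4.402670
y_2 = g(4.402670) = 4.762062
y_3 = g(4.762062) = 4.878146

4.878146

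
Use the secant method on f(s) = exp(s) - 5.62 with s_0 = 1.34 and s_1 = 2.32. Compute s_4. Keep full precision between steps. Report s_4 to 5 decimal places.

1.72797

f(s_0) = -1.800956, f(s_1) = 4.555674
s_2 = 2.320000 - (4.555674)·(2.320000 - 1.340000)/(4.555674 - (-1.800956)) = 1.617653; f(s_2) = -0.578756
s_3 = 1.617653 - (-0.578756)·(1.617653 - 2.320000)/(-0.578756 - (4.555674)) = 1.696822; f(s_3) = -0.163422
s_4 = 1.696822 - (-0.163422)·(1.696822 - 1.617653)/(-0.163422 - (-0.578756)) = 1.727973; f(s_4) = 0.009229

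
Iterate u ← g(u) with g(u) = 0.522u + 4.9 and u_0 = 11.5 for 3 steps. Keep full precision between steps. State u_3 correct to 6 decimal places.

u_1 = g(11.500000) = 10.903000
u_2 = g(10.903000) = 10.591366
u_3 = g(10.591366) = 10.428693

10.428693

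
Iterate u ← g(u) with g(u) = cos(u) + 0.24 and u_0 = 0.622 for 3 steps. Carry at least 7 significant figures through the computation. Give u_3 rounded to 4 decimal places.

0.9817

u_1 = g(0.622000) = 1.052715
u_2 = g(1.052715) = 0.735214
u_3 = g(0.735214) = 0.981687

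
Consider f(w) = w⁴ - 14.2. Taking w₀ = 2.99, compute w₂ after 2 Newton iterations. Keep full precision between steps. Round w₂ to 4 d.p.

Newton update: w ← w − f(w)/f'(w).
f'(w) = 4w³
w_0 = 2.990000: f = 65.725388, f' = 106.923596 → w_1 = 2.990000 - (65.725388)/(106.923596) = 2.375305
w_1 = 2.375305: f = 17.633003, f' = 53.606592 → w_2 = 2.375305 - (17.633003)/(53.606592) = 2.046372

2.0464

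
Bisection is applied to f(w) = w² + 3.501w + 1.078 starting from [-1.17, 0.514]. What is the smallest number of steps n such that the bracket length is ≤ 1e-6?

21

Initial width b − a = 0.514 − -1.17 = 1.684000.
After n steps the width is (b−a)/2^n; need (b−a)/2^n ≤ 1e-6.
So n ≥ log₂(1.684000/1e-6) = log₂(1684000.0000) ≈ 20.6835.
Hence n = 21.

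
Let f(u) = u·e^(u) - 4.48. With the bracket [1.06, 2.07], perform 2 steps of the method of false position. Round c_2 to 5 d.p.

1.21941

False-position update: c = (a·f(b) − b·f(a))/(f(b) − f(a)); replace the endpoint whose sign matches f(c).
f(1.060000) = -1.420447, f(2.070000) = 11.924384
step 1: c = 1.167506, f(c) = -0.727673 < 0 → new bracket [1.167506, 2.070000]
step 2: c = 1.219412, f(c) = -0.352048 < 0 → new bracket [1.219412, 2.070000]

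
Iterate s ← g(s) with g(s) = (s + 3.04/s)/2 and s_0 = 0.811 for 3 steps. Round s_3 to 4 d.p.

1.7447

s_1 = g(0.811000) = 2.279729
s_2 = g(2.279729) = 1.806610
s_3 = g(1.806610) = 1.744660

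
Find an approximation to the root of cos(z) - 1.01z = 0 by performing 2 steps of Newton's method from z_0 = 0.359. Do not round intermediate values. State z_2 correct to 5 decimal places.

0.73513

f'(z) = -sin(z) - 1.01
z_0 = 0.359000: f = 0.573659, f' = -1.361338 → z_1 = 0.359000 - (0.573659)/(-1.361338) = 0.780393
z_1 = 0.780393: f = -0.077560, f' = -1.713559 → z_2 = 0.780393 - (-0.077560)/(-1.713559) = 0.735131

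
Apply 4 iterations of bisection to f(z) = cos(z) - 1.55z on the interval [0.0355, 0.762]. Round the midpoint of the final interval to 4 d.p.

f(0.035500) = 0.944345, f(0.762000) = -0.457643 (opposite signs)
step 1: m = 0.398750, f(m) = 0.303485 > 0 → root in [0.398750, 0.762000]
step 2: m = 0.580375, f(m) = -0.063324 < 0 → root in [0.398750, 0.580375]
step 3: m = 0.489563, f(m) = 0.123717 > 0 → root in [0.489563, 0.580375]
step 4: m = 0.534969, f(m) = 0.031083 > 0 → root in [0.534969, 0.580375]
Midpoint of [0.534969, 0.580375] = 0.557672

0.5577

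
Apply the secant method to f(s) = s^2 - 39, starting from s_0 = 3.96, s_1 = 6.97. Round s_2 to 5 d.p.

f(s_0) = -23.318400, f(s_1) = 9.580900
s_2 = 6.970000 - (9.580900)·(6.970000 - 3.960000)/(9.580900 - (-23.318400)) = 6.093431; f(s_2) = -1.870100

6.09343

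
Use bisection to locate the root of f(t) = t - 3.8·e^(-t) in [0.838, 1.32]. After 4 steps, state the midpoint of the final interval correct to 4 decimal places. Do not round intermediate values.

f(0.838000) = -0.805784, f(1.320000) = 0.304886 (opposite signs)
step 1: m = 1.079000, f(m) = -0.212754 < 0 → root in [1.079000, 1.320000]
step 2: m = 1.199500, f(m) = 0.054390 > 0 → root in [1.079000, 1.199500]
step 3: m = 1.139250, f(m) = -0.076974 < 0 → root in [1.139250, 1.199500]
step 4: m = 1.169375, f(m) = -0.010757 < 0 → root in [1.169375, 1.199500]
Midpoint of [1.169375, 1.199500] = 1.184438

1.1844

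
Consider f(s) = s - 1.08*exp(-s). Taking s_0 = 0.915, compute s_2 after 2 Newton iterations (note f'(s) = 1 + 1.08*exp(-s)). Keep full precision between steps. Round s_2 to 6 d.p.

0.595375

s_0 = 0.915000: f = 0.482442, f' = 1.432558 → s_1 = 0.915000 - (0.482442)/(1.432558) = 0.578230
s_1 = 0.578230: f = -0.027531, f' = 1.605761 → s_2 = 0.578230 - (-0.027531)/(1.605761) = 0.595375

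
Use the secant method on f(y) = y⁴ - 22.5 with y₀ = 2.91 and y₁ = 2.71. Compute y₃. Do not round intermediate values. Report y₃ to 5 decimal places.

2.22885

f(y_0) = 49.208718, f(y_1) = 31.435805
y_2 = 2.710000 - (31.435805)·(2.710000 - 2.910000)/(31.435805 - (49.208718)) = 2.356250; f(y_2) = 8.323770
y_3 = 2.356250 - (8.323770)·(2.356250 - 2.710000)/(8.323770 - (31.435805)) = 2.228848; f(y_3) = 2.178669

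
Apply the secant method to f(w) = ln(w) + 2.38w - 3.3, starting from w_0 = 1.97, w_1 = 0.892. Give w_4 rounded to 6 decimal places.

1.282130

f(w_0) = 2.066634, f(w_1) = -1.291329
w_2 = 0.892000 - (-1.291329)·(0.892000 - 1.970000)/(-1.291329 - (2.066634)) = 1.306553; f(w_2) = 0.076988
w_3 = 1.306553 - (0.076988)·(1.306553 - 0.892000)/(0.076988 - (-1.291329)) = 1.283228; f(w_3) = 0.003462
w_4 = 1.283228 - (0.003462)·(1.283228 - 1.306553)/(0.003462 - (0.076988)) = 1.282130; f(w_4) = -0.000008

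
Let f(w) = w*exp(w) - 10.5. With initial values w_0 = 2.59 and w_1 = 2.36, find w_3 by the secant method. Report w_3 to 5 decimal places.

f(w_0) = 24.024108, f(w_1) = 14.494645
w_2 = 2.360000 - (14.494645)·(2.360000 - 2.590000)/(14.494645 - (24.024108)) = 2.010162; f(w_2) = 4.504907
w_3 = 2.010162 - (4.504907)·(2.010162 - 2.360000)/(4.504907 - (14.494645)) = 1.852401; f(w_3) = 1.309262

1.85240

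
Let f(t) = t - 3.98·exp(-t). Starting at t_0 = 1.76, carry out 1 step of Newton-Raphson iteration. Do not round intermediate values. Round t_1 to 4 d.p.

1.1218

Newton update: t ← t − f(t)/f'(t).
f'(t) = 1 + 3.98·exp(-t)
t_0 = 1.760000: f = 1.075261, f' = 1.684739 → t_1 = 1.760000 - (1.075261)/(1.684739) = 1.121764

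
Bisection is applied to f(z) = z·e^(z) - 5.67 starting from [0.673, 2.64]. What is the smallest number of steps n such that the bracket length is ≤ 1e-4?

Initial width b − a = 2.64 − 0.673 = 1.967000.
After n steps the width is (b−a)/2^n; need (b−a)/2^n ≤ 1e-4.
So n ≥ log₂(1.967000/1e-4) = log₂(19670.0000) ≈ 14.2637.
Hence n = 15.

15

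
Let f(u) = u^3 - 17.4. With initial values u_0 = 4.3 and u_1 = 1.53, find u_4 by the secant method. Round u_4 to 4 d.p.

Secant update: u_(k+1) = u_k − f(u_k)·(u_k − u_(k-1))/(f(u_k) − f(u_(k-1))).
f(u_0) = 62.107000, f(u_1) = -13.818423
u_2 = 1.530000 - (-13.818423)·(1.530000 - 4.300000)/(-13.818423 - (62.107000)) = 2.034140; f(u_2) = -8.983289
u_3 = 2.034140 - (-8.983289)·(2.034140 - 1.530000)/(-8.983289 - (-13.818423)) = 2.970791; f(u_3) = 8.819010
u_4 = 2.970791 - (8.819010)·(2.970791 - 2.034140)/(8.819010 - (-8.983289)) = 2.506787; f(u_4) = -1.647396

2.5068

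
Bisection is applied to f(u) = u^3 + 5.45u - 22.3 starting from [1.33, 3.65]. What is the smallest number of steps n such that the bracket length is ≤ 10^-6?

Initial width b − a = 3.65 − 1.33 = 2.320000.
After n steps the width is (b−a)/2^n; need (b−a)/2^n ≤ 10^-6.
So n ≥ log₂(2.320000/10^-6) = log₂(2320000.0000) ≈ 21.1457.
Hence n = 22.

22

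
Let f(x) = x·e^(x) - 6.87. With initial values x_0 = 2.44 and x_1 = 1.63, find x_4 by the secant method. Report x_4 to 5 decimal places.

Secant update: x_(k+1) = x_k − f(x_k)·(x_k − x_(k-1))/(f(x_k) − f(x_(k-1))).
f(x_0) = 21.124219, f(x_1) = 1.449316
x_2 = 1.630000 - (1.449316)·(1.630000 - 2.440000)/(1.449316 - (21.124219)) = 1.570333; f(x_2) = 0.680550
x_3 = 1.570333 - (0.680550)·(1.570333 - 1.630000)/(0.680550 - (1.449316)) = 1.517512; f(x_3) = 0.051170
x_4 = 1.517512 - (0.051170)·(1.517512 - 1.570333)/(0.051170 - (0.680550)) = 1.513218; f(x_4) = 0.002009

1.51322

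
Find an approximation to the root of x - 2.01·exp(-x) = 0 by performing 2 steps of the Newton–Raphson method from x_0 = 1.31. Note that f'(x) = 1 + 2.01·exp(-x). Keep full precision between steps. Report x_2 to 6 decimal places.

Newton update: x ← x − f(x)/f'(x).
x_0 = 1.310000: f = 0.767662, f' = 1.542338 → x_1 = 1.310000 - (0.767662)/(1.542338) = 0.812274
x_1 = 0.812274: f = -0.079859, f' = 1.892134 → x_2 = 0.812274 - (-0.079859)/(1.892134) = 0.854480

0.854480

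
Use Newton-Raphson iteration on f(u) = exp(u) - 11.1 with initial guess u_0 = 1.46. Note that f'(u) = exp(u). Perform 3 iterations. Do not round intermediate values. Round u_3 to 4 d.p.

2.4195

u_0 = 1.460000: f = -6.794040, f' = 4.305960 → u_1 = 1.460000 - (-6.794040)/(4.305960) = 3.037823
u_1 = 3.037823: f = 9.759775, f' = 20.859775 → u_2 = 3.037823 - (9.759775)/(20.859775) = 2.569947
u_2 = 2.569947: f = 1.965136, f' = 13.065136 → u_3 = 2.569947 - (1.965136)/(13.065136) = 2.419537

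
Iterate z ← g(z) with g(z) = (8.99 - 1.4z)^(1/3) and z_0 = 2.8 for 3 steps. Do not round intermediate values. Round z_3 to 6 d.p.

z_1 = g(2.800000) = 1.717919
z_2 = g(1.717919) = 1.874347
z_3 = g(1.874347) = 1.853334

1.853334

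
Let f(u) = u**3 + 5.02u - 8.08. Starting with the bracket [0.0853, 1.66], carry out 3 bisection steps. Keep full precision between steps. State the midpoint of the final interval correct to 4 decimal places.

f(0.085300) = -7.651173, f(1.660000) = 4.827496 (opposite signs)
step 1: m = 0.872650, f(m) = -3.034758 < 0 → root in [0.872650, 1.660000]
step 2: m = 1.266325, f(m) = 0.307604 > 0 → root in [0.872650, 1.266325]
step 3: m = 1.069487, f(m) = -1.487889 < 0 → root in [1.069487, 1.266325]
Midpoint of [1.069487, 1.266325] = 1.167906

1.1679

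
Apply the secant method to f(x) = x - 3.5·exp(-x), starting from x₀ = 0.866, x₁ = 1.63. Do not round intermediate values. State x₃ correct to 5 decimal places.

1.12592

f(x_0) = -0.606207, f(x_1) = 0.944246
x_2 = 1.630000 - (0.944246)·(1.630000 - 0.866000)/(0.944246 - (-0.606207)) = 1.164714; f(x_2) = 0.072673
x_3 = 1.164714 - (0.072673)·(1.164714 - 1.630000)/(0.072673 - (0.944246)) = 1.125918; f(x_3) = -0.009323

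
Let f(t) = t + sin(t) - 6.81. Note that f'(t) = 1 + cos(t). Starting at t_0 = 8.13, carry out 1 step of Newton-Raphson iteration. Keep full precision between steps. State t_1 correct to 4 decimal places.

4.9929

Newton update: t ← t − f(t)/f'(t).
t_0 = 8.130000: f = 2.282148, f' = 0.727473 → t_1 = 8.130000 - (2.282148)/(0.727473) = 4.992911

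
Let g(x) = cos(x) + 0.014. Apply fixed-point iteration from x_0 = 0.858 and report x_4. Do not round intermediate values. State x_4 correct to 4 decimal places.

x_1 = g(0.858000) = 0.667952
x_2 = g(0.667952) = 0.799092
x_3 = g(0.799092) = 0.711358
x_4 = g(0.711358) = 0.771476

0.7715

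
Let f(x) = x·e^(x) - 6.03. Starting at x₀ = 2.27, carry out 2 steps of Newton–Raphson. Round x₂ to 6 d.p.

Newton update: x ← x − f(x)/f'(x).
f'(x) = (x + 1)·e^(x)
x_0 = 2.270000: f = 15.942240, f' = 31.651641 → x_1 = 2.270000 - (15.942240)/(31.651641) = 1.766322
x_1 = 1.766322: f = 4.301745, f' = 16.181044 → x_2 = 1.766322 - (4.301745)/(16.181044) = 1.500471

1.500471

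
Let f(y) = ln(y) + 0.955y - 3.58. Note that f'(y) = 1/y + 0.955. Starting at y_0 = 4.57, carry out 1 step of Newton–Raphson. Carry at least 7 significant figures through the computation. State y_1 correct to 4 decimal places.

y_0 = 4.570000: f = 2.303863, f' = 1.173818 → y_1 = 4.570000 - (2.303863)/(1.173818) = 2.607292

2.6073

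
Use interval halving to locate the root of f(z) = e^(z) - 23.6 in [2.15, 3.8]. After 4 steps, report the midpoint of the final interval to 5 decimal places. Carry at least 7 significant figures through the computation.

3.12969

f(2.150000) = -15.015142, f(3.800000) = 21.101184 (opposite signs)
step 1: m = 2.975000, f(m) = -4.010377 < 0 → root in [2.975000, 3.800000]
step 2: m = 3.387500, f(m) = 5.991880 > 0 → root in [2.975000, 3.387500]
step 3: m = 3.181250, f(m) = 0.476831 > 0 → root in [2.975000, 3.181250]
step 4: m = 3.078125, f(m) = -1.882356 < 0 → root in [3.078125, 3.181250]
Midpoint of [3.078125, 3.181250] = 3.129687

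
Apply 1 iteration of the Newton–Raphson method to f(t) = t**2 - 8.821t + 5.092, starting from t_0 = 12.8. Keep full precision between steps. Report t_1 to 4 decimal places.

9.4611

Newton update: t ← t − f(t)/f'(t).
f'(t) = 2t - 8.821
t_0 = 12.800000: f = 56.023200, f' = 16.779000 → t_1 = 12.800000 - (56.023200)/(16.779000) = 9.461112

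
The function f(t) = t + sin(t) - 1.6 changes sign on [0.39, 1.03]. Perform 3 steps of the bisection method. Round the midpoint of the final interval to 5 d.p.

f(0.390000) = -0.829812, f(1.030000) = 0.287299 (opposite signs)
step 1: m = 0.710000, f(m) = -0.238166 < 0 → root in [0.710000, 1.030000]
step 2: m = 0.870000, f(m) = 0.034329 > 0 → root in [0.710000, 0.870000]
step 3: m = 0.790000, f(m) = -0.099647 < 0 → root in [0.790000, 0.870000]
Midpoint of [0.790000, 0.870000] = 0.830000

0.83000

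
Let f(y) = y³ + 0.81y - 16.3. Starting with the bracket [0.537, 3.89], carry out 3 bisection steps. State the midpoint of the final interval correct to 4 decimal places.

2.4231

f(0.537000) = -15.710176, f(3.890000) = 45.714769 (opposite signs)
step 1: m = 2.213500, f(m) = -3.661840 < 0 → root in [2.213500, 3.890000]
step 2: m = 3.051750, f(m) = 14.593409 > 0 → root in [2.213500, 3.051750]
step 3: m = 2.632625, f(m) = 4.078398 > 0 → root in [2.213500, 2.632625]
Midpoint of [2.213500, 2.632625] = 2.423063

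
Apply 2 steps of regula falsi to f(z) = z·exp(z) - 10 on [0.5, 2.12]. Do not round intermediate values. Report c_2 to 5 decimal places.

1.65512

f(0.500000) = -9.175639, f(2.120000) = 7.662011
step 1: c = 1.382815, f(c) = -4.487949 < 0 → new bracket [1.382815, 2.120000]
step 2: c = 1.655116, f(c) = -1.337636 < 0 → new bracket [1.655116, 2.120000]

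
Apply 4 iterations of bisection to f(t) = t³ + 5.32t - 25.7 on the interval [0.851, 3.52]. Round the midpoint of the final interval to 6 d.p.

2.435719

f(0.851000) = -20.556385, f(3.520000) = 36.640608 (opposite signs)
step 1: m = 2.185500, f(m) = -3.634295 < 0 → root in [2.185500, 3.520000]
step 2: m = 2.852750, f(m) = 12.692830 > 0 → root in [2.185500, 2.852750]
step 3: m = 2.519125, f(m) = 3.688089 > 0 → root in [2.185500, 2.519125]
step 4: m = 2.352313, f(m) = -0.169472 < 0 → root in [2.352313, 2.519125]
Midpoint of [2.352313, 2.519125] = 2.435719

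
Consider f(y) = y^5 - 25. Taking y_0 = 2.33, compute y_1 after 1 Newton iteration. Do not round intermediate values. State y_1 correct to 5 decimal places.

2.03365

f'(y) = 5y^4
y_0 = 2.330000: f = 43.671986, f' = 147.364776 → y_1 = 2.330000 - (43.671986)/(147.364776) = 2.033647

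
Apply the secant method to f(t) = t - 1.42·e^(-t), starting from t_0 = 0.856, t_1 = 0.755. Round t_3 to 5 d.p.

0.70304

Secant update: t_(k+1) = t_k − f(t_k)·(t_k − t_(k-1))/(f(t_k) − f(t_(k-1))).
f(t_0) = 0.252701, f(t_1) = 0.087585
t_2 = 0.755000 - (0.087585)·(0.755000 - 0.856000)/(0.087585 - (0.252701)) = 0.701425; f(t_2) = -0.002722
t_3 = 0.701425 - (-0.002722)·(0.701425 - 0.755000)/(-0.002722 - (0.087585)) = 0.703040; f(t_3) = 0.000029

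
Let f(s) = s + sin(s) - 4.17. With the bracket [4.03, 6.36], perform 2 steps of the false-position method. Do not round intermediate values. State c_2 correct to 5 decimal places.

4.98525

f(4.030000) = -0.916068, f(6.360000) = 2.266739
step 1: c = 4.700615, f(c) = -0.469315 < 0 → new bracket [4.700615, 6.360000]
step 2: c = 4.985250, f(c) = -0.147754 < 0 → new bracket [4.985250, 6.360000]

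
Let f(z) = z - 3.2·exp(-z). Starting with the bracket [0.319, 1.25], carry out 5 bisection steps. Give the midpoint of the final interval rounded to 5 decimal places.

f(0.319000) = -2.007002, f(1.250000) = 0.333185 (opposite signs)
step 1: m = 0.784500, f(m) = -0.675813 < 0 → root in [0.784500, 1.250000]
step 2: m = 1.017250, f(m) = -0.139831 < 0 → root in [1.017250, 1.250000]
step 3: m = 1.133625, f(m) = 0.103659 > 0 → root in [1.017250, 1.133625]
step 4: m = 1.075438, f(m) = -0.016238 < 0 → root in [1.075438, 1.133625]
step 5: m = 1.104531, f(m) = 0.044159 > 0 → root in [1.075438, 1.104531]
Midpoint of [1.075438, 1.104531] = 1.089984

1.08998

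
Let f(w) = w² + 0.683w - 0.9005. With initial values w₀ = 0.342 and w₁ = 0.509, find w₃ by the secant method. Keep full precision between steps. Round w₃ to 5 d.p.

f(w_0) = -0.549950, f(w_1) = -0.293772
w_2 = 0.509000 - (-0.293772)·(0.509000 - 0.342000)/(-0.293772 - (-0.549950)) = 0.700507; f(w_2) = 0.068657
w_3 = 0.700507 - (0.068657)·(0.700507 - 0.509000)/(0.068657 - (-0.293772)) = 0.664229; f(w_3) = -0.005631

0.66423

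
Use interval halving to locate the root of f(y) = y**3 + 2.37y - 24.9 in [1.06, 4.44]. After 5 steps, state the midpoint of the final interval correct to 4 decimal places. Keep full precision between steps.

f(1.060000) = -21.196784, f(4.440000) = 73.151184 (opposite signs)
step 1: m = 2.750000, f(m) = 2.414375 > 0 → root in [1.060000, 2.750000]
step 2: m = 1.905000, f(m) = -13.471857 < 0 → root in [1.905000, 2.750000]
step 3: m = 2.327500, f(m) = -6.775161 < 0 → root in [2.327500, 2.750000]
step 4: m = 2.538750, f(m) = -2.520280 < 0 → root in [2.538750, 2.750000]
step 5: m = 2.644375, f(m) = -0.141460 < 0 → root in [2.644375, 2.750000]
Midpoint of [2.644375, 2.750000] = 2.697188

2.6972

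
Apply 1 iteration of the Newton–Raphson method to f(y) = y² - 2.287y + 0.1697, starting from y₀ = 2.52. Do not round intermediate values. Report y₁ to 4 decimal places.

f'(y) = 2y - 2.287
y_0 = 2.520000: f = 0.756860, f' = 2.753000 → y_1 = 2.520000 - (0.756860)/(2.753000) = 2.245078

2.2451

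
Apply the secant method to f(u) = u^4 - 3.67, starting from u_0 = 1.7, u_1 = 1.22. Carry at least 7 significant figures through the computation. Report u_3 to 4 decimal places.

1.3943

f(u_0) = 4.682100, f(u_1) = -1.454665
u_2 = 1.220000 - (-1.454665)·(1.220000 - 1.700000)/(-1.454665 - (4.682100)) = 1.333780; f(u_2) = -0.505272
u_3 = 1.333780 - (-0.505272)·(1.333780 - 1.220000)/(-0.505272 - (-1.454665)) = 1.394334; f(u_3) = 0.109784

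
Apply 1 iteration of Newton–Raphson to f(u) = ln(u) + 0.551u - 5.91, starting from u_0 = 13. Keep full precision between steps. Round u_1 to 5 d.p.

f'(u) = 1/u + 0.551
u_0 = 13.000000: f = 3.817949, f' = 0.627923 → u_1 = 13.000000 - (3.817949)/(0.627923) = 6.919718

6.91972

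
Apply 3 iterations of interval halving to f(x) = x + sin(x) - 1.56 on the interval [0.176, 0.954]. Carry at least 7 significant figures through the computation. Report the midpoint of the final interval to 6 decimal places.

f(0.176000) = -1.208907, f(0.954000) = 0.209736 (opposite signs)
step 1: m = 0.565000, f(m) = -0.459584 < 0 → root in [0.565000, 0.954000]
step 2: m = 0.759500, f(m) = -0.111941 < 0 → root in [0.759500, 0.954000]
step 3: m = 0.856750, f(m) = 0.052468 > 0 → root in [0.759500, 0.856750]
Midpoint of [0.759500, 0.856750] = 0.808125

0.808125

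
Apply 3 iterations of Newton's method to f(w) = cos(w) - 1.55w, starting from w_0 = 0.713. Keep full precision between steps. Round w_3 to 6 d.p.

Newton update: w ← w − f(w)/f'(w).
f'(w) = -sin(w) - 1.55
w_0 = 0.713000: f = -0.348747, f' = -2.204106 → w_1 = 0.713000 - (-0.348747)/(-2.204106) = 0.554774
w_1 = 0.554774: f = -0.009880, f' = -2.076751 → w_2 = 0.554774 - (-0.009880)/(-2.076751) = 0.550016
w_2 = 0.550016: f = -0.000010, f' = -2.072701 → w_3 = 0.550016 - (-0.000010)/(-2.072701) = 0.550012

0.550012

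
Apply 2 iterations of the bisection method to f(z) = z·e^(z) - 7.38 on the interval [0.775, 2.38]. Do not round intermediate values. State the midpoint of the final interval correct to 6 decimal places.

f(0.775000) = -5.697791, f(2.380000) = 18.335669 (opposite signs)
step 1: m = 1.577500, f(m) = 0.259570 > 0 → root in [0.775000, 1.577500]
step 2: m = 1.176250, f(m) = -3.566370 < 0 → root in [1.176250, 1.577500]
Midpoint of [1.176250, 1.577500] = 1.376875

1.376875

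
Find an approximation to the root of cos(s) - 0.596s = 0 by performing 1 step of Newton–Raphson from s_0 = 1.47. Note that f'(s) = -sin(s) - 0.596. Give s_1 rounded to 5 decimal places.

Newton update: s ← s − f(s)/f'(s).
s_0 = 1.470000: f = -0.775494, f' = -1.590924 → s_1 = 1.470000 - (-0.775494)/(-1.590924) = 0.982551

0.98255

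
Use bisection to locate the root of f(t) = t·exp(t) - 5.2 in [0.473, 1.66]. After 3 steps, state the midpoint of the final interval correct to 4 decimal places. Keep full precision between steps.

1.2891

f(0.473000) = -4.440929, f(1.660000) = 3.530456 (opposite signs)
step 1: m = 1.066500, f(m) = -2.101611 < 0 → root in [1.066500, 1.660000]
step 2: m = 1.363250, f(m) = 0.128776 > 0 → root in [1.066500, 1.363250]
step 3: m = 1.214875, f(m) = -1.106026 < 0 → root in [1.214875, 1.363250]
Midpoint of [1.214875, 1.363250] = 1.289062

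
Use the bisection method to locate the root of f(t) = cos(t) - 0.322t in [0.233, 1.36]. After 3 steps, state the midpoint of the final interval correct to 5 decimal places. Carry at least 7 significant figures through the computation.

1.14869

f(0.233000) = 0.897952, f(1.360000) = -0.228681 (opposite signs)
step 1: m = 0.796500, f(m) = 0.442740 > 0 → root in [0.796500, 1.360000]
step 2: m = 1.078250, f(m) = 0.125675 > 0 → root in [1.078250, 1.360000]
step 3: m = 1.219125, f(m) = -0.048091 < 0 → root in [1.078250, 1.219125]
Midpoint of [1.078250, 1.219125] = 1.148688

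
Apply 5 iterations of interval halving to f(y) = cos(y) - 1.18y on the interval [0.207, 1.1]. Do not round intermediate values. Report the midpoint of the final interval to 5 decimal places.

f(0.207000) = 0.734392, f(1.100000) = -0.844404 (opposite signs)
step 1: m = 0.653500, f(m) = 0.022831 > 0 → root in [0.653500, 1.100000]
step 2: m = 0.876750, f(m) = -0.394912 < 0 → root in [0.653500, 0.876750]
step 3: m = 0.765125, f(m) = -0.181552 < 0 → root in [0.653500, 0.765125]
step 4: m = 0.709313, f(m) = -0.078179 < 0 → root in [0.653500, 0.709313]
step 5: m = 0.681406, f(m) = -0.027372 < 0 → root in [0.653500, 0.681406]
Midpoint of [0.653500, 0.681406] = 0.667453

0.66745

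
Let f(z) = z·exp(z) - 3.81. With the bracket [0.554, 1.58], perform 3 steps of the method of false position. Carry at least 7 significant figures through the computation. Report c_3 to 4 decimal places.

False-position update: c = (a·f(b) − b·f(a))/(f(b) − f(a)); replace the endpoint whose sign matches f(c).
f(0.554000) = -2.845929, f(1.580000) = 3.860830
step 1: c = 0.989370, f(c) = -1.149049 < 0 → new bracket [0.989370, 1.580000]
step 2: c = 1.124835, f(c) = -0.345835 < 0 → new bracket [1.124835, 1.580000]
step 3: c = 1.162255, f(c) = -0.094116 < 0 → new bracket [1.162255, 1.580000]

1.1623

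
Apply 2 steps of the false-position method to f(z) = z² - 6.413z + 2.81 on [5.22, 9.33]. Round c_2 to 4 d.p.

5.8211

f(5.220000) = -3.417460, f(9.330000) = 30.025610
step 1: c = 5.639990, f(c) = -1.549768 < 0 → new bracket [5.639990, 9.330000]
step 2: c = 5.821101, f(c) = -0.635501 < 0 → new bracket [5.821101, 9.330000]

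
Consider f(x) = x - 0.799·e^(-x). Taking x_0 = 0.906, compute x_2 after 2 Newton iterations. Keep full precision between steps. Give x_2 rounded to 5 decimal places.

0.48956

f'(x) = 1 + 0.799·e^(-x)
x_0 = 0.906000: f = 0.583094, f' = 1.322906 → x_1 = 0.906000 - (0.583094)/(1.322906) = 0.465232
x_1 = 0.465232: f = -0.036531, f' = 1.501763 → x_2 = 0.465232 - (-0.036531)/(1.501763) = 0.489558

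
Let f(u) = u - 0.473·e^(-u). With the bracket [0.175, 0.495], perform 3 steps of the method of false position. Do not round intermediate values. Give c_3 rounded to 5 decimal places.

f(0.175000) = -0.222063, f(0.495000) = 0.206673
step 1: c = 0.340743, f(c) = 0.004326 > 0 → new bracket [0.175000, 0.340743]
step 2: c = 0.337576, f(c) = 0.000092 > 0 → new bracket [0.175000, 0.337576]
step 3: c = 0.337509, f(c) = 0.000002 > 0 → new bracket [0.175000, 0.337509]

0.33751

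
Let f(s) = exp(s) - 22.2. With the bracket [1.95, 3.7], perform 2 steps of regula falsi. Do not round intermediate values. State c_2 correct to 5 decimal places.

f(1.950000) = -15.171312, f(3.700000) = 18.247304
step 1: c = 2.744461, f(c) = -6.643769 < 0 → new bracket [2.744461, 3.700000]
step 2: c = 2.999508, f(c) = -2.124349 < 0 → new bracket [2.999508, 3.700000]

2.99951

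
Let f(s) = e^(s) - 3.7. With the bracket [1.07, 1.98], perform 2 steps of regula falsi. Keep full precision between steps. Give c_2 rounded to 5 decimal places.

1.28623

f(1.070000) = -0.784621, f(1.980000) = 3.542743
step 1: c = 1.234998, f(c) = -0.261630 < 0 → new bracket [1.234998, 1.980000]
step 2: c = 1.286232, f(c) = -0.080876 < 0 → new bracket [1.286232, 1.980000]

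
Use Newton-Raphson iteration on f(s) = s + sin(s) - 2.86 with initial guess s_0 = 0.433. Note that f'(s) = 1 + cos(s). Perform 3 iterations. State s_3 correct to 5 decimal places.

s_0 = 0.433000: f = -2.007404, f' = 1.907711 → s_1 = 0.433000 - (-2.007404)/(1.907711) = 1.485258
s_1 = 1.485258: f = -0.378398, f' = 1.085434 → s_2 = 1.485258 - (-0.378398)/(1.085434) = 1.833873
s_2 = 1.833873: f = -0.060533, f' = 0.739948 → s_3 = 1.833873 - (-0.060533)/(0.739948) = 1.915680

1.91568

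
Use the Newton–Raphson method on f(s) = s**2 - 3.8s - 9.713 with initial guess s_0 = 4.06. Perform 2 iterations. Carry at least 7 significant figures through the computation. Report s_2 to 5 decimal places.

5.58179

Newton update: s ← s − f(s)/f'(s).
f'(s) = 2s - 3.8
s_0 = 4.060000: f = -8.657400, f' = 4.320000 → s_1 = 4.060000 - (-8.657400)/(4.320000) = 6.064028
s_1 = 6.064028: f = 4.016127, f' = 8.328056 → s_2 = 6.064028 - (4.016127)/(8.328056) = 5.581787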